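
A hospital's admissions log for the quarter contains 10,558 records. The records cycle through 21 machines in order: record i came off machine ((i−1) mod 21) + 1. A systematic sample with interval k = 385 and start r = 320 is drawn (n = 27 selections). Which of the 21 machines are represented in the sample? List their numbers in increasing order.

5, 12, 19

Consecutive selections differ by k = 385, so their machine numbers differ by 385 mod 21 = 7.
gcd(385, 21) = 7, so the sample visits 21/7 = 3 distinct residues mod 21.
Start 320 is machine 5; the machines hit are 5, 12, 19.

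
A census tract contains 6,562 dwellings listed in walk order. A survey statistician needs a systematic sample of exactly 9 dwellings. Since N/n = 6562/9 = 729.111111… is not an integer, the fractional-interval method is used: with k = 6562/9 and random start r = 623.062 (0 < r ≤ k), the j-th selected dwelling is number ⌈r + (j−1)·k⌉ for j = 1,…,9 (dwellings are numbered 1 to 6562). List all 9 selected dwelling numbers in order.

j=1: r + 0k = 623.062 → ⌈·⌉ = 624
j=2: r + 1k = 1352.173111… → ⌈·⌉ = 1353
j=3: r + 2k = 2081.284222… → ⌈·⌉ = 2082
j=4: r + 3k = 2810.395333… → ⌈·⌉ = 2811
j=5: r + 4k = 3539.506444… → ⌈·⌉ = 3540
j=6: r + 5k = 4268.617555… → ⌈·⌉ = 4269
j=7: r + 6k = 4997.728666… → ⌈·⌉ = 4998
j=8: r + 7k = 5726.839777… → ⌈·⌉ = 5727
j=9: r + 8k = 6455.950888… → ⌈·⌉ = 6456

624, 1353, 2082, 2811, 3540, 4269, 4998, 5727, 6456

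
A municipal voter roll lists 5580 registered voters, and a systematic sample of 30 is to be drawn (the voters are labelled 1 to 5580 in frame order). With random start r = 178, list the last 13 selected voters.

k = N/n = 5580/30 = 186
18th selection = 178 + 17×186 = 3340
19th: 3340 + 186 = 3526
20th: 3526 + 186 = 3712
21st: 3712 + 186 = 3898
22nd: 3898 + 186 = 4084
23rd: 4084 + 186 = 4270
24th: 4270 + 186 = 4456
25th: 4456 + 186 = 4642
26th: 4642 + 186 = 4828
27th: 4828 + 186 = 5014
28th: 5014 + 186 = 5200
29th: 5200 + 186 = 5386
30th: 5386 + 186 = 5572

3340, 3526, 3712, 3898, 4084, 4270, 4456, 4642, 4828, 5014, 5200, 5386, 5572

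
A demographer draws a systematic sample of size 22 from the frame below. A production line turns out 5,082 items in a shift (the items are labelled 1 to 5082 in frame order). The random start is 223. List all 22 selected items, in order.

k = N/n = 5082/22 = 231
item 1: 223
item 2: 223 + 231 = 454
item 3: 454 + 231 = 685
item 4: 685 + 231 = 916
item 5: 916 + 231 = 1147
item 6: 1147 + 231 = 1378
item 7: 1378 + 231 = 1609
item 8: 1609 + 231 = 1840
item 9: 1840 + 231 = 2071
item 10: 2071 + 231 = 2302
item 11: 2302 + 231 = 2533
item 12: 2533 + 231 = 2764
item 13: 2764 + 231 = 2995
item 14: 2995 + 231 = 3226
item 15: 3226 + 231 = 3457
item 16: 3457 + 231 = 3688
item 17: 3688 + 231 = 3919
item 18: 3919 + 231 = 4150
item 19: 4150 + 231 = 4381
item 20: 4381 + 231 = 4612
item 21: 4612 + 231 = 4843
item 22: 4843 + 231 = 5074

223, 454, 685, 916, 1147, 1378, 1609, 1840, 2071, 2302, 2533, 2764, 2995, 3226, 3457, 3688, 3919, 4150, 4381, 4612, 4843, 5074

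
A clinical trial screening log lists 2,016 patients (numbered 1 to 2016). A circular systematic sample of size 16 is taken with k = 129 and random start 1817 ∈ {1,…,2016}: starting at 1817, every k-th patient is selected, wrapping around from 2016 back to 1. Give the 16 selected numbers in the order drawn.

1817, 1946, 59, 188, 317, 446, 575, 704, 833, 962, 1091, 1220, 1349, 1478, 1607, 1736

Selection 1: 1817
Selection 2: 1817 + 129 = 1946
Selection 3: 1946 + 129 = 2075 → 2075 − 2016 = 59
Selection 4: 59 + 129 = 188
Selection 5: 188 + 129 = 317
Selection 6: 317 + 129 = 446
Selection 7: 446 + 129 = 575
Selection 8: 575 + 129 = 704
Selection 9: 704 + 129 = 833
Selection 10: 833 + 129 = 962
Selection 11: 962 + 129 = 1091
Selection 12: 1091 + 129 = 1220
Selection 13: 1220 + 129 = 1349
Selection 14: 1349 + 129 = 1478
Selection 15: 1478 + 129 = 1607
Selection 16: 1607 + 129 = 1736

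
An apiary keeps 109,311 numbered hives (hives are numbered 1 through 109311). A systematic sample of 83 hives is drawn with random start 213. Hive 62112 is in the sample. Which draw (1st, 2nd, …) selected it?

k = 109311/83 = 1317
position = (62112 − 213)/1317 + 1 = 61899/1317 + 1 = 47 + 1 = 48

48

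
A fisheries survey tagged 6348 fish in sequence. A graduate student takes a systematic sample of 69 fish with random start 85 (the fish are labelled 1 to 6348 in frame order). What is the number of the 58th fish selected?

5329

k = 6348/69 = 92
58th selection = r + (58−1)·k = 85 + 57×92 = 85 + 5244 = 5329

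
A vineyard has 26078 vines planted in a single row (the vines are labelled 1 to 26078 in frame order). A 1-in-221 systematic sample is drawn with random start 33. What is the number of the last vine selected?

25890

k = 221
118th selection = r + (118−1)·k = 33 + 117×221 = 33 + 25857 = 25890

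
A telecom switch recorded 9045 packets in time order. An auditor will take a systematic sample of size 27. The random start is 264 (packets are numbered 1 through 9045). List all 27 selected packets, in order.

264, 599, 934, 1269, 1604, 1939, 2274, 2609, 2944, 3279, 3614, 3949, 4284, 4619, 4954, 5289, 5624, 5959, 6294, 6629, 6964, 7299, 7634, 7969, 8304, 8639, 8974

k = N/n = 9045/27 = 335
packet 1: 264
packet 2: 264 + 335 = 599
packet 3: 599 + 335 = 934
packet 4: 934 + 335 = 1269
packet 5: 1269 + 335 = 1604
packet 6: 1604 + 335 = 1939
packet 7: 1939 + 335 = 2274
packet 8: 2274 + 335 = 2609
packet 9: 2609 + 335 = 2944
packet 10: 2944 + 335 = 3279
packet 11: 3279 + 335 = 3614
packet 12: 3614 + 335 = 3949
packet 13: 3949 + 335 = 4284
packet 14: 4284 + 335 = 4619
packet 15: 4619 + 335 = 4954
packet 16: 4954 + 335 = 5289
packet 17: 5289 + 335 = 5624
packet 18: 5624 + 335 = 5959
packet 19: 5959 + 335 = 6294
packet 20: 6294 + 335 = 6629
packet 21: 6629 + 335 = 6964
packet 22: 6964 + 335 = 7299
packet 23: 7299 + 335 = 7634
packet 24: 7634 + 335 = 7969
packet 25: 7969 + 335 = 8304
packet 26: 8304 + 335 = 8639
packet 27: 8639 + 335 = 8974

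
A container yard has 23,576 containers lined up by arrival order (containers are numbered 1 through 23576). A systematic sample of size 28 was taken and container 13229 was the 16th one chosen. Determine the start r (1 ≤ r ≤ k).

k = 23576/28 = 842
r = 13229 − (16−1)×842 = 13229 − 12630 = 599

599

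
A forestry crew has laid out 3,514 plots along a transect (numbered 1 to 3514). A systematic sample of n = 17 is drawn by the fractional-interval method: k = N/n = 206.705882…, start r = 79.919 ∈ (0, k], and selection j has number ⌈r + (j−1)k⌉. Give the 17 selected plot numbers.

j=1: r + 0k = 79.919 → ⌈·⌉ = 80
j=2: r + 1k = 286.624882… → ⌈·⌉ = 287
j=3: r + 2k = 493.330764… → ⌈·⌉ = 494
j=4: r + 3k = 700.036647… → ⌈·⌉ = 701
j=5: r + 4k = 906.742529… → ⌈·⌉ = 907
j=6: r + 5k = 1113.448411… → ⌈·⌉ = 1114
j=7: r + 6k = 1320.154294… → ⌈·⌉ = 1321
j=8: r + 7k = 1526.860176… → ⌈·⌉ = 1527
j=9: r + 8k = 1733.566058… → ⌈·⌉ = 1734
j=10: r + 9k = 1940.271941… → ⌈·⌉ = 1941
j=11: r + 10k = 2146.977823… → ⌈·⌉ = 2147
j=12: r + 11k = 2353.683705… → ⌈·⌉ = 2354
j=13: r + 12k = 2560.389588… → ⌈·⌉ = 2561
j=14: r + 13k = 2767.095470… → ⌈·⌉ = 2768
j=15: r + 14k = 2973.801352… → ⌈·⌉ = 2974
j=16: r + 15k = 3180.507235… → ⌈·⌉ = 3181
j=17: r + 16k = 3387.213117… → ⌈·⌉ = 3388

80, 287, 494, 701, 907, 1114, 1321, 1527, 1734, 1941, 2147, 2354, 2561, 2768, 2974, 3181, 3388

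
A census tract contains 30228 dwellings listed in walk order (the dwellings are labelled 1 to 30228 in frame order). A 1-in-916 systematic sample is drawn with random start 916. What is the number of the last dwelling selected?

k = 916
33rd selection = r + (33−1)·k = 916 + 32×916 = 916 + 29312 = 30228

30228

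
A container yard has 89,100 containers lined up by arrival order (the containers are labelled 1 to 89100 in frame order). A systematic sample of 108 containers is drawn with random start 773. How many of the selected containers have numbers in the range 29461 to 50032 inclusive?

k = 89100/108 = 825
First selection ≥ 29461: 773 + ⌈(29461−773)/825⌉·825 = 773 + 35×825 = 29648
Last selection ≤ 50032: 773 + ⌊(50032−773)/825⌋·825 = 773 + 59×825 = 49448
Count = 59 − 35 + 1 = 25

25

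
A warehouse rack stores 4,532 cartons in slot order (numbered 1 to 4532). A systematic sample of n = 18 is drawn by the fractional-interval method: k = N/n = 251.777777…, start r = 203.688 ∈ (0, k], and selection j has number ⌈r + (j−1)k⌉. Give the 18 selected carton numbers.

204, 456, 708, 960, 1211, 1463, 1715, 1967, 2218, 2470, 2722, 2974, 3226, 3477, 3729, 3981, 4233, 4484

j=1: r + 0k = 203.688 → ⌈·⌉ = 204
j=2: r + 1k = 455.465777… → ⌈·⌉ = 456
j=3: r + 2k = 707.243555… → ⌈·⌉ = 708
j=4: r + 3k = 959.021333… → ⌈·⌉ = 960
j=5: r + 4k = 1210.799111… → ⌈·⌉ = 1211
j=6: r + 5k = 1462.576888… → ⌈·⌉ = 1463
j=7: r + 6k = 1714.354666… → ⌈·⌉ = 1715
j=8: r + 7k = 1966.132444… → ⌈·⌉ = 1967
j=9: r + 8k = 2217.910222… → ⌈·⌉ = 2218
j=10: r + 9k = 2469.688 → ⌈·⌉ = 2470
j=11: r + 10k = 2721.465777… → ⌈·⌉ = 2722
j=12: r + 11k = 2973.243555… → ⌈·⌉ = 2974
j=13: r + 12k = 3225.021333… → ⌈·⌉ = 3226
j=14: r + 13k = 3476.799111… → ⌈·⌉ = 3477
j=15: r + 14k = 3728.576888… → ⌈·⌉ = 3729
j=16: r + 15k = 3980.354666… → ⌈·⌉ = 3981
j=17: r + 16k = 4232.132444… → ⌈·⌉ = 4233
j=18: r + 17k = 4483.910222… → ⌈·⌉ = 4484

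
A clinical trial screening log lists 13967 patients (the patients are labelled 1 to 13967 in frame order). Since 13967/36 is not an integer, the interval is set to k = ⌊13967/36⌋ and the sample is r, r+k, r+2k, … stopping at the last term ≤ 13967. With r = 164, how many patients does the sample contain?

36

k = ⌊13967/36⌋ = 387
Achieved size = ⌊(13967 − 164)/387⌋ + 1 = ⌊13803/387⌋ + 1 = 35 + 1 = 36
(last selection: 164 + 35×387 = 13709 ≤ 13967; next would be 14096 > 13967)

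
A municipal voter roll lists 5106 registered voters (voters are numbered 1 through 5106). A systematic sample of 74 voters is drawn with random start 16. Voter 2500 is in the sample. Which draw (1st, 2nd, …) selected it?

k = 5106/74 = 69
position = (2500 − 16)/69 + 1 = 2484/69 + 1 = 36 + 1 = 37

37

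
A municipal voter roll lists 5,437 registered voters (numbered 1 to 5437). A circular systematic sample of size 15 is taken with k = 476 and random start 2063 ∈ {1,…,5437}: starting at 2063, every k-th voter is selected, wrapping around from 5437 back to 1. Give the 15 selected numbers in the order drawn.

Selection 1: 2063
Selection 2: 2063 + 476 = 2539
Selection 3: 2539 + 476 = 3015
Selection 4: 3015 + 476 = 3491
Selection 5: 3491 + 476 = 3967
Selection 6: 3967 + 476 = 4443
Selection 7: 4443 + 476 = 4919
Selection 8: 4919 + 476 = 5395
Selection 9: 5395 + 476 = 5871 → 5871 − 5437 = 434
Selection 10: 434 + 476 = 910
Selection 11: 910 + 476 = 1386
Selection 12: 1386 + 476 = 1862
Selection 13: 1862 + 476 = 2338
Selection 14: 2338 + 476 = 2814
Selection 15: 2814 + 476 = 3290

2063, 2539, 3015, 3491, 3967, 4443, 4919, 5395, 434, 910, 1386, 1862, 2338, 2814, 3290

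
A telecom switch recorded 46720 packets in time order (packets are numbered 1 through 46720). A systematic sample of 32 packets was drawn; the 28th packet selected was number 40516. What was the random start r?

1096

k = 46720/32 = 1460
r = 40516 − (28−1)×1460 = 40516 − 39420 = 1096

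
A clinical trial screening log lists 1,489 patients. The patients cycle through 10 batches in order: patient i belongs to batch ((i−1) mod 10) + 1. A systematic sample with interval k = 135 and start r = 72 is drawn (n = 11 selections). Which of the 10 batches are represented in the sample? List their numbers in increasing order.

Consecutive selections differ by k = 135, so their batch numbers differ by 135 mod 10 = 5.
gcd(135, 10) = 5, so the sample visits 10/5 = 2 distinct residues mod 10.
Start 72 is batch 2; the batches hit are 2, 7.

2, 7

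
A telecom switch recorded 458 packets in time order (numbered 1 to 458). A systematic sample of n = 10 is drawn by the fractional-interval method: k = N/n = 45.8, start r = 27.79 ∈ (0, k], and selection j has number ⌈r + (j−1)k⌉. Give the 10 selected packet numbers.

j=1: r + 0k = 27.79 → ⌈·⌉ = 28
j=2: r + 1k = 73.59 → ⌈·⌉ = 74
j=3: r + 2k = 119.39 → ⌈·⌉ = 120
j=4: r + 3k = 165.19 → ⌈·⌉ = 166
j=5: r + 4k = 210.99 → ⌈·⌉ = 211
j=6: r + 5k = 256.79 → ⌈·⌉ = 257
j=7: r + 6k = 302.59 → ⌈·⌉ = 303
j=8: r + 7k = 348.39 → ⌈·⌉ = 349
j=9: r + 8k = 394.19 → ⌈·⌉ = 395
j=10: r + 9k = 439.99 → ⌈·⌉ = 440

28, 74, 120, 166, 211, 257, 303, 349, 395, 440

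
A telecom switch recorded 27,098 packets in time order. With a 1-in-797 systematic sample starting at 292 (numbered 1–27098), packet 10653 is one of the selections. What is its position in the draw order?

14

k = 797
position = (10653 − 292)/797 + 1 = 10361/797 + 1 = 13 + 1 = 14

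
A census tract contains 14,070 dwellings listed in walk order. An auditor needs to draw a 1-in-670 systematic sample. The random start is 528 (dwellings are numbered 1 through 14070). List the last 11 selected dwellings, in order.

11th selection = 528 + 10×670 = 7228
12th: 7228 + 670 = 7898
13th: 7898 + 670 = 8568
14th: 8568 + 670 = 9238
15th: 9238 + 670 = 9908
16th: 9908 + 670 = 10578
17th: 10578 + 670 = 11248
18th: 11248 + 670 = 11918
19th: 11918 + 670 = 12588
20th: 12588 + 670 = 13258
21st: 13258 + 670 = 13928

7228, 7898, 8568, 9238, 9908, 10578, 11248, 11918, 12588, 13258, 13928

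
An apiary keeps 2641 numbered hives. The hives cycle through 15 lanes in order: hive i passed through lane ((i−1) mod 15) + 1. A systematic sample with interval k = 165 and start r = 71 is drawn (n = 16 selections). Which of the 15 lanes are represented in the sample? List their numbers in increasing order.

Consecutive selections differ by k = 165, so their lane numbers differ by 165 mod 15 = 0.
gcd(165, 15) = 15, so the sample visits 15/15 = 1 distinct residues mod 15.
Start 71 is lane 11; the lanes hit are 11.

11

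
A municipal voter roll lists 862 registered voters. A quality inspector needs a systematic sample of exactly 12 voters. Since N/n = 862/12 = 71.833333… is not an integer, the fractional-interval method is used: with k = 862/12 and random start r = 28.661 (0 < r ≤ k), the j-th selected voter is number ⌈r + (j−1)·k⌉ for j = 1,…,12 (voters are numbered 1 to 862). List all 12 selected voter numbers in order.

29, 101, 173, 245, 316, 388, 460, 532, 604, 676, 747, 819

j=1: r + 0k = 28.661 → ⌈·⌉ = 29
j=2: r + 1k = 100.494333… → ⌈·⌉ = 101
j=3: r + 2k = 172.327666… → ⌈·⌉ = 173
j=4: r + 3k = 244.161 → ⌈·⌉ = 245
j=5: r + 4k = 315.994333… → ⌈·⌉ = 316
j=6: r + 5k = 387.827666… → ⌈·⌉ = 388
j=7: r + 6k = 459.661 → ⌈·⌉ = 460
j=8: r + 7k = 531.494333… → ⌈·⌉ = 532
j=9: r + 8k = 603.327666… → ⌈·⌉ = 604
j=10: r + 9k = 675.161 → ⌈·⌉ = 676
j=11: r + 10k = 746.994333… → ⌈·⌉ = 747
j=12: r + 11k = 818.827666… → ⌈·⌉ = 819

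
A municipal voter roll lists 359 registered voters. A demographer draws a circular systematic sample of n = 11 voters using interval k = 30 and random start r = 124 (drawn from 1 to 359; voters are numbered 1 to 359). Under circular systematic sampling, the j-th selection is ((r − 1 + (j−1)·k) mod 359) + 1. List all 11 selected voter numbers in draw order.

124, 154, 184, 214, 244, 274, 304, 334, 5, 35, 65

Selection 1: 124
Selection 2: 124 + 30 = 154
Selection 3: 154 + 30 = 184
Selection 4: 184 + 30 = 214
Selection 5: 214 + 30 = 244
Selection 6: 244 + 30 = 274
Selection 7: 274 + 30 = 304
Selection 8: 304 + 30 = 334
Selection 9: 334 + 30 = 364 → 364 − 359 = 5
Selection 10: 5 + 30 = 35
Selection 11: 35 + 30 = 65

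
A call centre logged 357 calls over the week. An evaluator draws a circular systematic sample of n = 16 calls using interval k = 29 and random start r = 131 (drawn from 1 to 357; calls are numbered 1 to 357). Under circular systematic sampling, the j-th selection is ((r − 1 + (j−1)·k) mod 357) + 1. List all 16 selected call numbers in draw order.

131, 160, 189, 218, 247, 276, 305, 334, 6, 35, 64, 93, 122, 151, 180, 209

Selection 1: 131
Selection 2: 131 + 29 = 160
Selection 3: 160 + 29 = 189
Selection 4: 189 + 29 = 218
Selection 5: 218 + 29 = 247
Selection 6: 247 + 29 = 276
Selection 7: 276 + 29 = 305
Selection 8: 305 + 29 = 334
Selection 9: 334 + 29 = 363 → 363 − 357 = 6
Selection 10: 6 + 29 = 35
Selection 11: 35 + 29 = 64
Selection 12: 64 + 29 = 93
Selection 13: 93 + 29 = 122
Selection 14: 122 + 29 = 151
Selection 15: 151 + 29 = 180
Selection 16: 180 + 29 = 209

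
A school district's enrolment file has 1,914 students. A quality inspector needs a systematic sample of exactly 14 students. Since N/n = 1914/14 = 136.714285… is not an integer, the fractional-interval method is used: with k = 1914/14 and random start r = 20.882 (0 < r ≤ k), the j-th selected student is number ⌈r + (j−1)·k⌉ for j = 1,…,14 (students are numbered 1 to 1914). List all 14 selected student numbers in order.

21, 158, 295, 432, 568, 705, 842, 978, 1115, 1252, 1389, 1525, 1662, 1799

j=1: r + 0k = 20.882 → ⌈·⌉ = 21
j=2: r + 1k = 157.596285… → ⌈·⌉ = 158
j=3: r + 2k = 294.310571… → ⌈·⌉ = 295
j=4: r + 3k = 431.024857… → ⌈·⌉ = 432
j=5: r + 4k = 567.739142… → ⌈·⌉ = 568
j=6: r + 5k = 704.453428… → ⌈·⌉ = 705
j=7: r + 6k = 841.167714… → ⌈·⌉ = 842
j=8: r + 7k = 977.882 → ⌈·⌉ = 978
j=9: r + 8k = 1114.596285… → ⌈·⌉ = 1115
j=10: r + 9k = 1251.310571… → ⌈·⌉ = 1252
j=11: r + 10k = 1388.024857… → ⌈·⌉ = 1389
j=12: r + 11k = 1524.739142… → ⌈·⌉ = 1525
j=13: r + 12k = 1661.453428… → ⌈·⌉ = 1662
j=14: r + 13k = 1798.167714… → ⌈·⌉ = 1799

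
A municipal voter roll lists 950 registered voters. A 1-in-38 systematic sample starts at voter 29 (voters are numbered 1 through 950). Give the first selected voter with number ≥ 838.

k = 38
Steps past start: ⌈(838 − 29)/38⌉ = ⌈809/38⌉ = 22
Selected voter: 29 + 22×38 = 865

865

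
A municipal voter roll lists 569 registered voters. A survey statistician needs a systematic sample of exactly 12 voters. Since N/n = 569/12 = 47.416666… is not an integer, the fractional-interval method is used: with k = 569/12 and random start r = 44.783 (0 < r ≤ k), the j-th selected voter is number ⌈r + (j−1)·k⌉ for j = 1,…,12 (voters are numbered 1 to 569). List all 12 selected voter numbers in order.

45, 93, 140, 188, 235, 282, 330, 377, 425, 472, 519, 567

j=1: r + 0k = 44.783 → ⌈·⌉ = 45
j=2: r + 1k = 92.199666… → ⌈·⌉ = 93
j=3: r + 2k = 139.616333… → ⌈·⌉ = 140
j=4: r + 3k = 187.033 → ⌈·⌉ = 188
j=5: r + 4k = 234.449666… → ⌈·⌉ = 235
j=6: r + 5k = 281.866333… → ⌈·⌉ = 282
j=7: r + 6k = 329.283 → ⌈·⌉ = 330
j=8: r + 7k = 376.699666… → ⌈·⌉ = 377
j=9: r + 8k = 424.116333… → ⌈·⌉ = 425
j=10: r + 9k = 471.533 → ⌈·⌉ = 472
j=11: r + 10k = 518.949666… → ⌈·⌉ = 519
j=12: r + 11k = 566.366333… → ⌈·⌉ = 567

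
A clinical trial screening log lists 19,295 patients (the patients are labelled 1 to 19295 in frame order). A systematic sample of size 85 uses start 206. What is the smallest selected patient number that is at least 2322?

2476

k = 19295/85 = 227
Steps past start: ⌈(2322 − 206)/227⌉ = ⌈2116/227⌉ = 10
Selected patient: 206 + 10×227 = 2476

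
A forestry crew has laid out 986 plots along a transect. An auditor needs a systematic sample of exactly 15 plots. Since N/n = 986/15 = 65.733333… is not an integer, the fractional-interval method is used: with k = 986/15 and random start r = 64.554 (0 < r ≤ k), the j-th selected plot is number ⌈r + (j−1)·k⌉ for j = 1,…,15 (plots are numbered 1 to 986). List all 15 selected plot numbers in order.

j=1: r + 0k = 64.554 → ⌈·⌉ = 65
j=2: r + 1k = 130.287333… → ⌈·⌉ = 131
j=3: r + 2k = 196.020666… → ⌈·⌉ = 197
j=4: r + 3k = 261.754 → ⌈·⌉ = 262
j=5: r + 4k = 327.487333… → ⌈·⌉ = 328
j=6: r + 5k = 393.220666… → ⌈·⌉ = 394
j=7: r + 6k = 458.954 → ⌈·⌉ = 459
j=8: r + 7k = 524.687333… → ⌈·⌉ = 525
j=9: r + 8k = 590.420666… → ⌈·⌉ = 591
j=10: r + 9k = 656.154 → ⌈·⌉ = 657
j=11: r + 10k = 721.887333… → ⌈·⌉ = 722
j=12: r + 11k = 787.620666… → ⌈·⌉ = 788
j=13: r + 12k = 853.354 → ⌈·⌉ = 854
j=14: r + 13k = 919.087333… → ⌈·⌉ = 920
j=15: r + 14k = 984.820666… → ⌈·⌉ = 985

65, 131, 197, 262, 328, 394, 459, 525, 591, 657, 722, 788, 854, 920, 985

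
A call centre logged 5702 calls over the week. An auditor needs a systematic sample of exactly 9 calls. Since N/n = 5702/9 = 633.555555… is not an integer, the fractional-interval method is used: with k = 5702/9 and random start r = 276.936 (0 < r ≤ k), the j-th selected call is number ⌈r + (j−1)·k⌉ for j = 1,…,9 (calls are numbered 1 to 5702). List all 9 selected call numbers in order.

277, 911, 1545, 2178, 2812, 3445, 4079, 4712, 5346

j=1: r + 0k = 276.936 → ⌈·⌉ = 277
j=2: r + 1k = 910.491555… → ⌈·⌉ = 911
j=3: r + 2k = 1544.047111… → ⌈·⌉ = 1545
j=4: r + 3k = 2177.602666… → ⌈·⌉ = 2178
j=5: r + 4k = 2811.158222… → ⌈·⌉ = 2812
j=6: r + 5k = 3444.713777… → ⌈·⌉ = 3445
j=7: r + 6k = 4078.269333… → ⌈·⌉ = 4079
j=8: r + 7k = 4711.824888… → ⌈·⌉ = 4712
j=9: r + 8k = 5345.380444… → ⌈·⌉ = 5346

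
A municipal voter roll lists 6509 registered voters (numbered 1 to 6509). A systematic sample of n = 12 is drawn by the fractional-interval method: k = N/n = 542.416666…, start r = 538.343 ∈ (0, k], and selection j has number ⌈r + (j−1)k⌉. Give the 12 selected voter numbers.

j=1: r + 0k = 538.343 → ⌈·⌉ = 539
j=2: r + 1k = 1080.759666… → ⌈·⌉ = 1081
j=3: r + 2k = 1623.176333… → ⌈·⌉ = 1624
j=4: r + 3k = 2165.593 → ⌈·⌉ = 2166
j=5: r + 4k = 2708.009666… → ⌈·⌉ = 2709
j=6: r + 5k = 3250.426333… → ⌈·⌉ = 3251
j=7: r + 6k = 3792.843 → ⌈·⌉ = 3793
j=8: r + 7k = 4335.259666… → ⌈·⌉ = 4336
j=9: r + 8k = 4877.676333… → ⌈·⌉ = 4878
j=10: r + 9k = 5420.093 → ⌈·⌉ = 5421
j=11: r + 10k = 5962.509666… → ⌈·⌉ = 5963
j=12: r + 11k = 6504.926333… → ⌈·⌉ = 6505

539, 1081, 1624, 2166, 2709, 3251, 3793, 4336, 4878, 5421, 5963, 6505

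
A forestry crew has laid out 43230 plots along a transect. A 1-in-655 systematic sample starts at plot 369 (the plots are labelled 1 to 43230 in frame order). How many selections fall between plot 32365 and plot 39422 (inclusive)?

11

k = 655
First selection ≥ 32365: 369 + ⌈(32365−369)/655⌉·655 = 369 + 49×655 = 32464
Last selection ≤ 39422: 369 + ⌊(39422−369)/655⌋·655 = 369 + 59×655 = 39014
Count = 59 − 49 + 1 = 11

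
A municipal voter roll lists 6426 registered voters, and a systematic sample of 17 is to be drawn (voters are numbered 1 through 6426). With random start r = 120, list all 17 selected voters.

k = N/n = 6426/17 = 378
voter 1: 120
voter 2: 120 + 378 = 498
voter 3: 498 + 378 = 876
voter 4: 876 + 378 = 1254
voter 5: 1254 + 378 = 1632
voter 6: 1632 + 378 = 2010
voter 7: 2010 + 378 = 2388
voter 8: 2388 + 378 = 2766
voter 9: 2766 + 378 = 3144
voter 10: 3144 + 378 = 3522
voter 11: 3522 + 378 = 3900
voter 12: 3900 + 378 = 4278
voter 13: 4278 + 378 = 4656
voter 14: 4656 + 378 = 5034
voter 15: 5034 + 378 = 5412
voter 16: 5412 + 378 = 5790
voter 17: 5790 + 378 = 6168

120, 498, 876, 1254, 1632, 2010, 2388, 2766, 3144, 3522, 3900, 4278, 4656, 5034, 5412, 5790, 6168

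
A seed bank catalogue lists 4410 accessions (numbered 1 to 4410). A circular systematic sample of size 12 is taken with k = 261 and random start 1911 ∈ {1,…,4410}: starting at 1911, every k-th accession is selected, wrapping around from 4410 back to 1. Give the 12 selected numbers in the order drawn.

1911, 2172, 2433, 2694, 2955, 3216, 3477, 3738, 3999, 4260, 111, 372

Selection 1: 1911
Selection 2: 1911 + 261 = 2172
Selection 3: 2172 + 261 = 2433
Selection 4: 2433 + 261 = 2694
Selection 5: 2694 + 261 = 2955
Selection 6: 2955 + 261 = 3216
Selection 7: 3216 + 261 = 3477
Selection 8: 3477 + 261 = 3738
Selection 9: 3738 + 261 = 3999
Selection 10: 3999 + 261 = 4260
Selection 11: 4260 + 261 = 4521 → 4521 − 4410 = 111
Selection 12: 111 + 261 = 372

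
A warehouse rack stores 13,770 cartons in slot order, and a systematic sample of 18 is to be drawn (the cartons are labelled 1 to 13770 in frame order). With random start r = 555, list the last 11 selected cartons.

5910, 6675, 7440, 8205, 8970, 9735, 10500, 11265, 12030, 12795, 13560

k = N/n = 13770/18 = 765
8th selection = 555 + 7×765 = 5910
9th: 5910 + 765 = 6675
10th: 6675 + 765 = 7440
11th: 7440 + 765 = 8205
12th: 8205 + 765 = 8970
13th: 8970 + 765 = 9735
14th: 9735 + 765 = 10500
15th: 10500 + 765 = 11265
16th: 11265 + 765 = 12030
17th: 12030 + 765 = 12795
18th: 12795 + 765 = 13560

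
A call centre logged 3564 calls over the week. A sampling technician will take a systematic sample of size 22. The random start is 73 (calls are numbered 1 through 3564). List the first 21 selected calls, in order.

k = N/n = 3564/22 = 162
call 1: 73
call 2: 73 + 162 = 235
call 3: 235 + 162 = 397
call 4: 397 + 162 = 559
call 5: 559 + 162 = 721
call 6: 721 + 162 = 883
call 7: 883 + 162 = 1045
call 8: 1045 + 162 = 1207
call 9: 1207 + 162 = 1369
call 10: 1369 + 162 = 1531
call 11: 1531 + 162 = 1693
call 12: 1693 + 162 = 1855
call 13: 1855 + 162 = 2017
call 14: 2017 + 162 = 2179
call 15: 2179 + 162 = 2341
call 16: 2341 + 162 = 2503
call 17: 2503 + 162 = 2665
call 18: 2665 + 162 = 2827
call 19: 2827 + 162 = 2989
call 20: 2989 + 162 = 3151
call 21: 3151 + 162 = 3313

73, 235, 397, 559, 721, 883, 1045, 1207, 1369, 1531, 1693, 1855, 2017, 2179, 2341, 2503, 2665, 2827, 2989, 3151, 3313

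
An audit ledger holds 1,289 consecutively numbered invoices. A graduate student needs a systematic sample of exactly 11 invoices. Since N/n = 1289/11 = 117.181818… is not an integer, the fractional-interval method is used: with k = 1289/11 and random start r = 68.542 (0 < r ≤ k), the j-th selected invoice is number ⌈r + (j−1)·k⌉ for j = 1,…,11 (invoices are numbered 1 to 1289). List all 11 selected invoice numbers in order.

69, 186, 303, 421, 538, 655, 772, 889, 1006, 1124, 1241

j=1: r + 0k = 68.542 → ⌈·⌉ = 69
j=2: r + 1k = 185.723818… → ⌈·⌉ = 186
j=3: r + 2k = 302.905636… → ⌈·⌉ = 303
j=4: r + 3k = 420.087454… → ⌈·⌉ = 421
j=5: r + 4k = 537.269272… → ⌈·⌉ = 538
j=6: r + 5k = 654.451090… → ⌈·⌉ = 655
j=7: r + 6k = 771.632909… → ⌈·⌉ = 772
j=8: r + 7k = 888.814727… → ⌈·⌉ = 889
j=9: r + 8k = 1005.996545… → ⌈·⌉ = 1006
j=10: r + 9k = 1123.178363… → ⌈·⌉ = 1124
j=11: r + 10k = 1240.360181… → ⌈·⌉ = 1241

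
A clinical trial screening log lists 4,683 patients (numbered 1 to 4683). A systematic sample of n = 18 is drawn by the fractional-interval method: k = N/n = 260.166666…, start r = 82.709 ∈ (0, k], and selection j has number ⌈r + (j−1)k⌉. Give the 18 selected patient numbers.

83, 343, 604, 864, 1124, 1384, 1644, 1904, 2165, 2425, 2685, 2945, 3205, 3465, 3726, 3986, 4246, 4506

j=1: r + 0k = 82.709 → ⌈·⌉ = 83
j=2: r + 1k = 342.875666… → ⌈·⌉ = 343
j=3: r + 2k = 603.042333… → ⌈·⌉ = 604
j=4: r + 3k = 863.209 → ⌈·⌉ = 864
j=5: r + 4k = 1123.375666… → ⌈·⌉ = 1124
j=6: r + 5k = 1383.542333… → ⌈·⌉ = 1384
j=7: r + 6k = 1643.709 → ⌈·⌉ = 1644
j=8: r + 7k = 1903.875666… → ⌈·⌉ = 1904
j=9: r + 8k = 2164.042333… → ⌈·⌉ = 2165
j=10: r + 9k = 2424.209 → ⌈·⌉ = 2425
j=11: r + 10k = 2684.375666… → ⌈·⌉ = 2685
j=12: r + 11k = 2944.542333… → ⌈·⌉ = 2945
j=13: r + 12k = 3204.709 → ⌈·⌉ = 3205
j=14: r + 13k = 3464.875666… → ⌈·⌉ = 3465
j=15: r + 14k = 3725.042333… → ⌈·⌉ = 3726
j=16: r + 15k = 3985.209 → ⌈·⌉ = 3986
j=17: r + 16k = 4245.375666… → ⌈·⌉ = 4246
j=18: r + 17k = 4505.542333… → ⌈·⌉ = 4506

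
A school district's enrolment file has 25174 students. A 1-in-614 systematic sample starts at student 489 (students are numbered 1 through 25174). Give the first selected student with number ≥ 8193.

8471

k = 614
Steps past start: ⌈(8193 − 489)/614⌉ = ⌈7704/614⌉ = 13
Selected student: 489 + 13×614 = 8471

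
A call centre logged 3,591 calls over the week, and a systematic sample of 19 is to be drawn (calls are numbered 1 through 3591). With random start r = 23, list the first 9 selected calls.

23, 212, 401, 590, 779, 968, 1157, 1346, 1535

k = N/n = 3591/19 = 189
call 1: 23
call 2: 23 + 189 = 212
call 3: 212 + 189 = 401
call 4: 401 + 189 = 590
call 5: 590 + 189 = 779
call 6: 779 + 189 = 968
call 7: 968 + 189 = 1157
call 8: 1157 + 189 = 1346
call 9: 1346 + 189 = 1535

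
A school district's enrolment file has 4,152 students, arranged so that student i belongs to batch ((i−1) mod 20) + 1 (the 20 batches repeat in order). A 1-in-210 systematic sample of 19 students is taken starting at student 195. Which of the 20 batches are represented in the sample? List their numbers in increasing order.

Consecutive selections differ by k = 210, so their batch numbers differ by 210 mod 20 = 10.
gcd(210, 20) = 10, so the sample visits 20/10 = 2 distinct residues mod 20.
Start 195 is batch 15; the batches hit are 5, 15.

5, 15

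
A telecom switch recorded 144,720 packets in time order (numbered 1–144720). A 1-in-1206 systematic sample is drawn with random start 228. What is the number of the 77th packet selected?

91884

k = 1206
77th selection = r + (77−1)·k = 228 + 76×1206 = 228 + 91656 = 91884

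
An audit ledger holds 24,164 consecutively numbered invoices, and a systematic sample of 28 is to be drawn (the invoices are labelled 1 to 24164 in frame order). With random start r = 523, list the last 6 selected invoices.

19509, 20372, 21235, 22098, 22961, 23824

k = N/n = 24164/28 = 863
23rd selection = 523 + 22×863 = 19509
24th: 19509 + 863 = 20372
25th: 20372 + 863 = 21235
26th: 21235 + 863 = 22098
27th: 22098 + 863 = 22961
28th: 22961 + 863 = 23824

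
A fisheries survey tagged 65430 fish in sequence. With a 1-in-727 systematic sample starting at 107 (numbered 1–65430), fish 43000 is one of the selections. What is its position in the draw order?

k = 727
position = (43000 − 107)/727 + 1 = 42893/727 + 1 = 59 + 1 = 60

60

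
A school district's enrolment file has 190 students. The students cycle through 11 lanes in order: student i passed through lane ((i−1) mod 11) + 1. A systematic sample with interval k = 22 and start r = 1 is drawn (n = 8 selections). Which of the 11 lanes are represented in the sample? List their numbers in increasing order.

Consecutive selections differ by k = 22, so their lane numbers differ by 22 mod 11 = 0.
gcd(22, 11) = 11, so the sample visits 11/11 = 1 distinct residues mod 11.
Start 1 is lane 1; the lanes hit are 1.

1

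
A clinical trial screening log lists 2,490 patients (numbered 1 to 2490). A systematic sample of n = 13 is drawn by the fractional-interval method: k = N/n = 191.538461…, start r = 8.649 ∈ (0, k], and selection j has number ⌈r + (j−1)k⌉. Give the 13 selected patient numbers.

9, 201, 392, 584, 775, 967, 1158, 1350, 1541, 1733, 1925, 2116, 2308

j=1: r + 0k = 8.649 → ⌈·⌉ = 9
j=2: r + 1k = 200.187461… → ⌈·⌉ = 201
j=3: r + 2k = 391.725923… → ⌈·⌉ = 392
j=4: r + 3k = 583.264384… → ⌈·⌉ = 584
j=5: r + 4k = 774.802846… → ⌈·⌉ = 775
j=6: r + 5k = 966.341307… → ⌈·⌉ = 967
j=7: r + 6k = 1157.879769… → ⌈·⌉ = 1158
j=8: r + 7k = 1349.418230… → ⌈·⌉ = 1350
j=9: r + 8k = 1540.956692… → ⌈·⌉ = 1541
j=10: r + 9k = 1732.495153… → ⌈·⌉ = 1733
j=11: r + 10k = 1924.033615… → ⌈·⌉ = 1925
j=12: r + 11k = 2115.572076… → ⌈·⌉ = 2116
j=13: r + 12k = 2307.110538… → ⌈·⌉ = 2308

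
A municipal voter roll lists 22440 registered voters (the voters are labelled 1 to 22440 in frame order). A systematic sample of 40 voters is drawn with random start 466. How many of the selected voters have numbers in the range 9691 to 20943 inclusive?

20

k = 22440/40 = 561
First selection ≥ 9691: 466 + ⌈(9691−466)/561⌉·561 = 466 + 17×561 = 10003
Last selection ≤ 20943: 466 + ⌊(20943−466)/561⌋·561 = 466 + 36×561 = 20662
Count = 36 − 17 + 1 = 20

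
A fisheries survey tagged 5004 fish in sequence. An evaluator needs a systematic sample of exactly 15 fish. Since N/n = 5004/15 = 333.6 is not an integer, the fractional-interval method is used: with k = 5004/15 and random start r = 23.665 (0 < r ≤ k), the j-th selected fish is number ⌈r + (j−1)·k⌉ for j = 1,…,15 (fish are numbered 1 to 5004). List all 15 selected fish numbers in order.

j=1: r + 0k = 23.665 → ⌈·⌉ = 24
j=2: r + 1k = 357.265 → ⌈·⌉ = 358
j=3: r + 2k = 690.865 → ⌈·⌉ = 691
j=4: r + 3k = 1024.465 → ⌈·⌉ = 1025
j=5: r + 4k = 1358.065 → ⌈·⌉ = 1359
j=6: r + 5k = 1691.665 → ⌈·⌉ = 1692
j=7: r + 6k = 2025.265 → ⌈·⌉ = 2026
j=8: r + 7k = 2358.865 → ⌈·⌉ = 2359
j=9: r + 8k = 2692.465 → ⌈·⌉ = 2693
j=10: r + 9k = 3026.065 → ⌈·⌉ = 3027
j=11: r + 10k = 3359.665 → ⌈·⌉ = 3360
j=12: r + 11k = 3693.265 → ⌈·⌉ = 3694
j=13: r + 12k = 4026.865 → ⌈·⌉ = 4027
j=14: r + 13k = 4360.465 → ⌈·⌉ = 4361
j=15: r + 14k = 4694.065 → ⌈·⌉ = 4695

24, 358, 691, 1025, 1359, 1692, 2026, 2359, 2693, 3027, 3360, 3694, 4027, 4361, 4695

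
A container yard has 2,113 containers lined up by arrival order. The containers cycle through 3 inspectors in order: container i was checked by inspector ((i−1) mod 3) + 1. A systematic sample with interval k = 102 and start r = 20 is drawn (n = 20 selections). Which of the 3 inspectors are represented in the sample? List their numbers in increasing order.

2

Consecutive selections differ by k = 102, so their inspector numbers differ by 102 mod 3 = 0.
gcd(102, 3) = 3, so the sample visits 3/3 = 1 distinct residues mod 3.
Start 20 is inspector 2; the inspectors hit are 2.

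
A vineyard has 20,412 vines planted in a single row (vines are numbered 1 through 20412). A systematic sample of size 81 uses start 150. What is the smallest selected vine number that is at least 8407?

8466

k = 20412/81 = 252
Steps past start: ⌈(8407 − 150)/252⌉ = ⌈8257/252⌉ = 33
Selected vine: 150 + 33×252 = 8466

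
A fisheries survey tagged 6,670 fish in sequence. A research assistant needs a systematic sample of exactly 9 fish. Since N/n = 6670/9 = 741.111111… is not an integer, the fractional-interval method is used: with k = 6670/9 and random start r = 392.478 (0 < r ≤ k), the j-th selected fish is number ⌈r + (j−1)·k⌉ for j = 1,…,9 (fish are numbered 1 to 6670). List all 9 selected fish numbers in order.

393, 1134, 1875, 2616, 3357, 4099, 4840, 5581, 6322

j=1: r + 0k = 392.478 → ⌈·⌉ = 393
j=2: r + 1k = 1133.589111… → ⌈·⌉ = 1134
j=3: r + 2k = 1874.700222… → ⌈·⌉ = 1875
j=4: r + 3k = 2615.811333… → ⌈·⌉ = 2616
j=5: r + 4k = 3356.922444… → ⌈·⌉ = 3357
j=6: r + 5k = 4098.033555… → ⌈·⌉ = 4099
j=7: r + 6k = 4839.144666… → ⌈·⌉ = 4840
j=8: r + 7k = 5580.255777… → ⌈·⌉ = 5581
j=9: r + 8k = 6321.366888… → ⌈·⌉ = 6322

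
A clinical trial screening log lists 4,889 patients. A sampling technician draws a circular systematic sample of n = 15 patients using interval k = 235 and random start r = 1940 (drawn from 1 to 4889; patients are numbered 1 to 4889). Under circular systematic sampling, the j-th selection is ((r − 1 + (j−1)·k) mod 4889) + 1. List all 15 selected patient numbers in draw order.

Selection 1: 1940
Selection 2: 1940 + 235 = 2175
Selection 3: 2175 + 235 = 2410
Selection 4: 2410 + 235 = 2645
Selection 5: 2645 + 235 = 2880
Selection 6: 2880 + 235 = 3115
Selection 7: 3115 + 235 = 3350
Selection 8: 3350 + 235 = 3585
Selection 9: 3585 + 235 = 3820
Selection 10: 3820 + 235 = 4055
Selection 11: 4055 + 235 = 4290
Selection 12: 4290 + 235 = 4525
Selection 13: 4525 + 235 = 4760
Selection 14: 4760 + 235 = 4995 → 4995 − 4889 = 106
Selection 15: 106 + 235 = 341

1940, 2175, 2410, 2645, 2880, 3115, 3350, 3585, 3820, 4055, 4290, 4525, 4760, 106, 341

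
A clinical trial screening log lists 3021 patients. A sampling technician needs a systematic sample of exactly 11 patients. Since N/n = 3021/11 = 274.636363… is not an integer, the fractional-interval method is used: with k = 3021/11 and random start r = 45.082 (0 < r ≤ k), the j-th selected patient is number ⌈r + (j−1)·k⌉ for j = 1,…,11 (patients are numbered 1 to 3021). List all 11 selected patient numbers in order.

46, 320, 595, 869, 1144, 1419, 1693, 1968, 2243, 2517, 2792

j=1: r + 0k = 45.082 → ⌈·⌉ = 46
j=2: r + 1k = 319.718363… → ⌈·⌉ = 320
j=3: r + 2k = 594.354727… → ⌈·⌉ = 595
j=4: r + 3k = 868.991090… → ⌈·⌉ = 869
j=5: r + 4k = 1143.627454… → ⌈·⌉ = 1144
j=6: r + 5k = 1418.263818… → ⌈·⌉ = 1419
j=7: r + 6k = 1692.900181… → ⌈·⌉ = 1693
j=8: r + 7k = 1967.536545… → ⌈·⌉ = 1968
j=9: r + 8k = 2242.172909… → ⌈·⌉ = 2243
j=10: r + 9k = 2516.809272… → ⌈·⌉ = 2517
j=11: r + 10k = 2791.445636… → ⌈·⌉ = 2792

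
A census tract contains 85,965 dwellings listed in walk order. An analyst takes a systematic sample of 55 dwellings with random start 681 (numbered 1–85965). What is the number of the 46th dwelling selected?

71016

k = 85965/55 = 1563
46th selection = r + (46−1)·k = 681 + 45×1563 = 681 + 70335 = 71016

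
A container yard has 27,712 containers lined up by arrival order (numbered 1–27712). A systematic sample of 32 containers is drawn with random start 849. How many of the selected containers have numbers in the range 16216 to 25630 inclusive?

k = 27712/32 = 866
First selection ≥ 16216: 849 + ⌈(16216−849)/866⌉·866 = 849 + 18×866 = 16437
Last selection ≤ 25630: 849 + ⌊(25630−849)/866⌋·866 = 849 + 28×866 = 25097
Count = 28 − 18 + 1 = 11

11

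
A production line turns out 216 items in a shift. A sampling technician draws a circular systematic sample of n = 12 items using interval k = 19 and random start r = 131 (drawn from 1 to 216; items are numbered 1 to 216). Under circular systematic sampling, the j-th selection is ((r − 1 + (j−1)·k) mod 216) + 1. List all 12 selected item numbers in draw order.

131, 150, 169, 188, 207, 10, 29, 48, 67, 86, 105, 124

Selection 1: 131
Selection 2: 131 + 19 = 150
Selection 3: 150 + 19 = 169
Selection 4: 169 + 19 = 188
Selection 5: 188 + 19 = 207
Selection 6: 207 + 19 = 226 → 226 − 216 = 10
Selection 7: 10 + 19 = 29
Selection 8: 29 + 19 = 48
Selection 9: 48 + 19 = 67
Selection 10: 67 + 19 = 86
Selection 11: 86 + 19 = 105
Selection 12: 105 + 19 = 124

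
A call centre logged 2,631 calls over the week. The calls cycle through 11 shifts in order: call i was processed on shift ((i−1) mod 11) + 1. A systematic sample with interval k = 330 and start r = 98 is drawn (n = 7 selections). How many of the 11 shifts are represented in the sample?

Consecutive selections differ by k = 330, so their shift numbers differ by 330 mod 11 = 0.
gcd(330, 11) = 11, so the sample visits 11/11 = 1 distinct residues mod 11.
Start 98 is shift 10; the shifts hit are 10.

1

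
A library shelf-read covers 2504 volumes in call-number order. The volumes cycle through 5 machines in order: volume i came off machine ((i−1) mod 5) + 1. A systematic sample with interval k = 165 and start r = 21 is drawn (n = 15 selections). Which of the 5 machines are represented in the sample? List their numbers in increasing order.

Consecutive selections differ by k = 165, so their machine numbers differ by 165 mod 5 = 0.
gcd(165, 5) = 5, so the sample visits 5/5 = 1 distinct residues mod 5.
Start 21 is machine 1; the machines hit are 1.

1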